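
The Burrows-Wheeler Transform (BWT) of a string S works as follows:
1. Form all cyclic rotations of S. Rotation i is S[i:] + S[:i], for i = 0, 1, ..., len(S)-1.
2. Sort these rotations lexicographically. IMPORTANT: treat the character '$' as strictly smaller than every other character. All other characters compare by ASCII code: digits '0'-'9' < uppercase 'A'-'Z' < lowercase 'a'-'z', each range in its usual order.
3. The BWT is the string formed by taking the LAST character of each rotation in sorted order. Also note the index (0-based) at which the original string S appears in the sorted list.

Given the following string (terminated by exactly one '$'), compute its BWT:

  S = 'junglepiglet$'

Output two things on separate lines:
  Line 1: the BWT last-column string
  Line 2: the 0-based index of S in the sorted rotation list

Answer: tllnip$ggueej
6

Derivation:
All 13 rotations (rotation i = S[i:]+S[:i]):
  rot[0] = junglepiglet$
  rot[1] = unglepiglet$j
  rot[2] = nglepiglet$ju
  rot[3] = glepiglet$jun
  rot[4] = lepiglet$jung
  rot[5] = epiglet$jungl
  rot[6] = piglet$jungle
  rot[7] = iglet$junglep
  rot[8] = glet$junglepi
  rot[9] = let$junglepig
  rot[10] = et$junglepigl
  rot[11] = t$junglepigle
  rot[12] = $junglepiglet
Sorted (with $ < everything):
  sorted[0] = $junglepiglet  (last char: 't')
  sorted[1] = epiglet$jungl  (last char: 'l')
  sorted[2] = et$junglepigl  (last char: 'l')
  sorted[3] = glepiglet$jun  (last char: 'n')
  sorted[4] = glet$junglepi  (last char: 'i')
  sorted[5] = iglet$junglep  (last char: 'p')
  sorted[6] = junglepiglet$  (last char: '$')
  sorted[7] = lepiglet$jung  (last char: 'g')
  sorted[8] = let$junglepig  (last char: 'g')
  sorted[9] = nglepiglet$ju  (last char: 'u')
  sorted[10] = piglet$jungle  (last char: 'e')
  sorted[11] = t$junglepigle  (last char: 'e')
  sorted[12] = unglepiglet$j  (last char: 'j')
Last column: tllnip$ggueej
Original string S is at sorted index 6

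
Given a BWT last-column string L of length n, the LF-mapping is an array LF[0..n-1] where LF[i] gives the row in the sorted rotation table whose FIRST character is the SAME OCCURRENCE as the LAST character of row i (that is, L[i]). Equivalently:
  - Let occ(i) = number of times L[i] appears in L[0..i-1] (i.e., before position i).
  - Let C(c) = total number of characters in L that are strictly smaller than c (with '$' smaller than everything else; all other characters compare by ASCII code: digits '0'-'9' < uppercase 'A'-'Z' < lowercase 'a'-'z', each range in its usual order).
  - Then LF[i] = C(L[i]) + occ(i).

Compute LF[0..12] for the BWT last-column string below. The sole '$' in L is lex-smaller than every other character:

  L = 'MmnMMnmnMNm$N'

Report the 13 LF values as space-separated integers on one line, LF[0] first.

Char counts: '$':1, 'M':4, 'N':2, 'm':3, 'n':3
C (first-col start): C('$')=0, C('M')=1, C('N')=5, C('m')=7, C('n')=10
L[0]='M': occ=0, LF[0]=C('M')+0=1+0=1
L[1]='m': occ=0, LF[1]=C('m')+0=7+0=7
L[2]='n': occ=0, LF[2]=C('n')+0=10+0=10
L[3]='M': occ=1, LF[3]=C('M')+1=1+1=2
L[4]='M': occ=2, LF[4]=C('M')+2=1+2=3
L[5]='n': occ=1, LF[5]=C('n')+1=10+1=11
L[6]='m': occ=1, LF[6]=C('m')+1=7+1=8
L[7]='n': occ=2, LF[7]=C('n')+2=10+2=12
L[8]='M': occ=3, LF[8]=C('M')+3=1+3=4
L[9]='N': occ=0, LF[9]=C('N')+0=5+0=5
L[10]='m': occ=2, LF[10]=C('m')+2=7+2=9
L[11]='$': occ=0, LF[11]=C('$')+0=0+0=0
L[12]='N': occ=1, LF[12]=C('N')+1=5+1=6

Answer: 1 7 10 2 3 11 8 12 4 5 9 0 6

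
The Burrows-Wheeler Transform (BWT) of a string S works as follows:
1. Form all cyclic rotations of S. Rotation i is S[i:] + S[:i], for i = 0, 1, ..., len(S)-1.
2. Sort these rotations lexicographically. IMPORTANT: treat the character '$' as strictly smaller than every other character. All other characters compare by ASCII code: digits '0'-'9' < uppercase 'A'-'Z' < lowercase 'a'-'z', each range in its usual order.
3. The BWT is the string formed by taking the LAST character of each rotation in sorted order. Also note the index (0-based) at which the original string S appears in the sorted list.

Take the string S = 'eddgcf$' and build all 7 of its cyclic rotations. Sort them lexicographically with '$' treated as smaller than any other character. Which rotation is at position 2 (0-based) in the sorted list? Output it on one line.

Answer: ddgcf$e

Derivation:
All 7 rotations (rotation i = S[i:]+S[:i]):
  rot[0] = eddgcf$
  rot[1] = ddgcf$e
  rot[2] = dgcf$ed
  rot[3] = gcf$edd
  rot[4] = cf$eddg
  rot[5] = f$eddgc
  rot[6] = $eddgcf
Sorted (with $ < everything):
  sorted[0] = $eddgcf
  sorted[1] = cf$eddg
  sorted[2] = ddgcf$e
  sorted[3] = dgcf$ed
  sorted[4] = eddgcf$
  sorted[5] = f$eddgc
  sorted[6] = gcf$edd
sorted[2] = ddgcf$e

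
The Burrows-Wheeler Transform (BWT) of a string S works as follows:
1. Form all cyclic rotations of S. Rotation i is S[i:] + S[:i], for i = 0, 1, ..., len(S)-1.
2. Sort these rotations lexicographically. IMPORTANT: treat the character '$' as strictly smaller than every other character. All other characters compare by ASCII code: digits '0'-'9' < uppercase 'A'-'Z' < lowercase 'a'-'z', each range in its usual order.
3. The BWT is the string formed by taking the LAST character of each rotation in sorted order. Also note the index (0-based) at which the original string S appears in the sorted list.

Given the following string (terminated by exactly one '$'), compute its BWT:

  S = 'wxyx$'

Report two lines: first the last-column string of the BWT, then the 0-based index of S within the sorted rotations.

All 5 rotations (rotation i = S[i:]+S[:i]):
  rot[0] = wxyx$
  rot[1] = xyx$w
  rot[2] = yx$wx
  rot[3] = x$wxy
  rot[4] = $wxyx
Sorted (with $ < everything):
  sorted[0] = $wxyx  (last char: 'x')
  sorted[1] = wxyx$  (last char: '$')
  sorted[2] = x$wxy  (last char: 'y')
  sorted[3] = xyx$w  (last char: 'w')
  sorted[4] = yx$wx  (last char: 'x')
Last column: x$ywx
Original string S is at sorted index 1

Answer: x$ywx
1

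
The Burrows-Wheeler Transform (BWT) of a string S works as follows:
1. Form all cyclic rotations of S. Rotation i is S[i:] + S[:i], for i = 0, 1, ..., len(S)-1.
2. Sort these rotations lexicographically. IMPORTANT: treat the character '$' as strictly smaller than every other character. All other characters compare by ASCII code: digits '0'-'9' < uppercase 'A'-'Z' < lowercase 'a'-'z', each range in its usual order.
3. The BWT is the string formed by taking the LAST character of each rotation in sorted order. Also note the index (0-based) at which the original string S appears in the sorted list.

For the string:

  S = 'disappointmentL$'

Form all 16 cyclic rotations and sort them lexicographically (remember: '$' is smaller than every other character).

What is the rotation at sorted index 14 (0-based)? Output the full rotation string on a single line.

Answer: tL$disappointmen

Derivation:
All 16 rotations (rotation i = S[i:]+S[:i]):
  rot[0] = disappointmentL$
  rot[1] = isappointmentL$d
  rot[2] = sappointmentL$di
  rot[3] = appointmentL$dis
  rot[4] = ppointmentL$disa
  rot[5] = pointmentL$disap
  rot[6] = ointmentL$disapp
  rot[7] = intmentL$disappo
  rot[8] = ntmentL$disappoi
  rot[9] = tmentL$disappoin
  rot[10] = mentL$disappoint
  rot[11] = entL$disappointm
  rot[12] = ntL$disappointme
  rot[13] = tL$disappointmen
  rot[14] = L$disappointment
  rot[15] = $disappointmentL
Sorted (with $ < everything):
  sorted[0] = $disappointmentL
  sorted[1] = L$disappointment
  sorted[2] = appointmentL$dis
  sorted[3] = disappointmentL$
  sorted[4] = entL$disappointm
  sorted[5] = intmentL$disappo
  sorted[6] = isappointmentL$d
  sorted[7] = mentL$disappoint
  sorted[8] = ntL$disappointme
  sorted[9] = ntmentL$disappoi
  sorted[10] = ointmentL$disapp
  sorted[11] = pointmentL$disap
  sorted[12] = ppointmentL$disa
  sorted[13] = sappointmentL$di
  sorted[14] = tL$disappointmen
  sorted[15] = tmentL$disappoin
sorted[14] = tL$disappointmen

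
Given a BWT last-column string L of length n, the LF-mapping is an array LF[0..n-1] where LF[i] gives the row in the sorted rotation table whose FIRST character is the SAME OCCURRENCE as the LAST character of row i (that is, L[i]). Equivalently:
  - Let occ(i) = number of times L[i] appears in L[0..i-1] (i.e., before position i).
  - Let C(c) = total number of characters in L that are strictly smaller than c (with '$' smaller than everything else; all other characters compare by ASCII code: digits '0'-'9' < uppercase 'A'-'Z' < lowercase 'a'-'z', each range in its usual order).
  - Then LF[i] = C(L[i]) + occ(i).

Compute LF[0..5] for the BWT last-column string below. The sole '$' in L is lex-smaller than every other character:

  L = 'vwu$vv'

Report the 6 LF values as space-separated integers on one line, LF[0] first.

Char counts: '$':1, 'u':1, 'v':3, 'w':1
C (first-col start): C('$')=0, C('u')=1, C('v')=2, C('w')=5
L[0]='v': occ=0, LF[0]=C('v')+0=2+0=2
L[1]='w': occ=0, LF[1]=C('w')+0=5+0=5
L[2]='u': occ=0, LF[2]=C('u')+0=1+0=1
L[3]='$': occ=0, LF[3]=C('$')+0=0+0=0
L[4]='v': occ=1, LF[4]=C('v')+1=2+1=3
L[5]='v': occ=2, LF[5]=C('v')+2=2+2=4

Answer: 2 5 1 0 3 4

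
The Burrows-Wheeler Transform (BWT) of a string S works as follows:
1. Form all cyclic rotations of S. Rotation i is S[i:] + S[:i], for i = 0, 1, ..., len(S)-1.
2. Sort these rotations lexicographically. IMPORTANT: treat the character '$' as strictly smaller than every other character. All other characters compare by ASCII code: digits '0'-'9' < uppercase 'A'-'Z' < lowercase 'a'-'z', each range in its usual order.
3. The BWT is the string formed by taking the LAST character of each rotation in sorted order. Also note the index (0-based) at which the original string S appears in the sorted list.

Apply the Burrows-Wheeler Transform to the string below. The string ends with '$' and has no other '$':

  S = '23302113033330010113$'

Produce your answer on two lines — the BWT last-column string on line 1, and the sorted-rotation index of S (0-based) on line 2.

Answer: 330133002110$13313230
12

Derivation:
All 21 rotations (rotation i = S[i:]+S[:i]):
  rot[0] = 23302113033330010113$
  rot[1] = 3302113033330010113$2
  rot[2] = 302113033330010113$23
  rot[3] = 02113033330010113$233
  rot[4] = 2113033330010113$2330
  rot[5] = 113033330010113$23302
  rot[6] = 13033330010113$233021
  rot[7] = 3033330010113$2330211
  rot[8] = 033330010113$23302113
  rot[9] = 33330010113$233021130
  rot[10] = 3330010113$2330211303
  rot[11] = 330010113$23302113033
  rot[12] = 30010113$233021130333
  rot[13] = 0010113$2330211303333
  rot[14] = 010113$23302113033330
  rot[15] = 10113$233021130333300
  rot[16] = 0113$2330211303333001
  rot[17] = 113$23302113033330010
  rot[18] = 13$233021130333300101
  rot[19] = 3$2330211303333001011
  rot[20] = $23302113033330010113
Sorted (with $ < everything):
  sorted[0] = $23302113033330010113  (last char: '3')
  sorted[1] = 0010113$2330211303333  (last char: '3')
  sorted[2] = 010113$23302113033330  (last char: '0')
  sorted[3] = 0113$2330211303333001  (last char: '1')
  sorted[4] = 02113033330010113$233  (last char: '3')
  sorted[5] = 033330010113$23302113  (last char: '3')
  sorted[6] = 10113$233021130333300  (last char: '0')
  sorted[7] = 113$23302113033330010  (last char: '0')
  sorted[8] = 113033330010113$23302  (last char: '2')
  sorted[9] = 13$233021130333300101  (last char: '1')
  sorted[10] = 13033330010113$233021  (last char: '1')
  sorted[11] = 2113033330010113$2330  (last char: '0')
  sorted[12] = 23302113033330010113$  (last char: '$')
  sorted[13] = 3$2330211303333001011  (last char: '1')
  sorted[14] = 30010113$233021130333  (last char: '3')
  sorted[15] = 302113033330010113$23  (last char: '3')
  sorted[16] = 3033330010113$2330211  (last char: '1')
  sorted[17] = 330010113$23302113033  (last char: '3')
  sorted[18] = 3302113033330010113$2  (last char: '2')
  sorted[19] = 3330010113$2330211303  (last char: '3')
  sorted[20] = 33330010113$233021130  (last char: '0')
Last column: 330133002110$13313230
Original string S is at sorted index 12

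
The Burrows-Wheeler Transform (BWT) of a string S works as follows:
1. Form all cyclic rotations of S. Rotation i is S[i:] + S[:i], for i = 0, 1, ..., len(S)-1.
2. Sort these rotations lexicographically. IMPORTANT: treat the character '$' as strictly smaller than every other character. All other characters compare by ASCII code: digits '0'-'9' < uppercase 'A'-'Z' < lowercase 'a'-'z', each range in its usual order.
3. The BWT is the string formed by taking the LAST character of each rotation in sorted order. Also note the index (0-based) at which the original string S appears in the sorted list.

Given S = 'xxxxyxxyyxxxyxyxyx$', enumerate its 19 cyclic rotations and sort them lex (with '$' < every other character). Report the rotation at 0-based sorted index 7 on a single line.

Answer: xxyyxxxyxyxyx$xxxxy

Derivation:
All 19 rotations (rotation i = S[i:]+S[:i]):
  rot[0] = xxxxyxxyyxxxyxyxyx$
  rot[1] = xxxyxxyyxxxyxyxyx$x
  rot[2] = xxyxxyyxxxyxyxyx$xx
  rot[3] = xyxxyyxxxyxyxyx$xxx
  rot[4] = yxxyyxxxyxyxyx$xxxx
  rot[5] = xxyyxxxyxyxyx$xxxxy
  rot[6] = xyyxxxyxyxyx$xxxxyx
  rot[7] = yyxxxyxyxyx$xxxxyxx
  rot[8] = yxxxyxyxyx$xxxxyxxy
  rot[9] = xxxyxyxyx$xxxxyxxyy
  rot[10] = xxyxyxyx$xxxxyxxyyx
  rot[11] = xyxyxyx$xxxxyxxyyxx
  rot[12] = yxyxyx$xxxxyxxyyxxx
  rot[13] = xyxyx$xxxxyxxyyxxxy
  rot[14] = yxyx$xxxxyxxyyxxxyx
  rot[15] = xyx$xxxxyxxyyxxxyxy
  rot[16] = yx$xxxxyxxyyxxxyxyx
  rot[17] = x$xxxxyxxyyxxxyxyxy
  rot[18] = $xxxxyxxyyxxxyxyxyx
Sorted (with $ < everything):
  sorted[0] = $xxxxyxxyyxxxyxyxyx
  sorted[1] = x$xxxxyxxyyxxxyxyxy
  sorted[2] = xxxxyxxyyxxxyxyxyx$
  sorted[3] = xxxyxxyyxxxyxyxyx$x
  sorted[4] = xxxyxyxyx$xxxxyxxyy
  sorted[5] = xxyxxyyxxxyxyxyx$xx
  sorted[6] = xxyxyxyx$xxxxyxxyyx
  sorted[7] = xxyyxxxyxyxyx$xxxxy
  sorted[8] = xyx$xxxxyxxyyxxxyxy
  sorted[9] = xyxxyyxxxyxyxyx$xxx
  sorted[10] = xyxyx$xxxxyxxyyxxxy
  sorted[11] = xyxyxyx$xxxxyxxyyxx
  sorted[12] = xyyxxxyxyxyx$xxxxyx
  sorted[13] = yx$xxxxyxxyyxxxyxyx
  sorted[14] = yxxxyxyxyx$xxxxyxxy
  sorted[15] = yxxyyxxxyxyxyx$xxxx
  sorted[16] = yxyx$xxxxyxxyyxxxyx
  sorted[17] = yxyxyx$xxxxyxxyyxxx
  sorted[18] = yyxxxyxyxyx$xxxxyxx
sorted[7] = xxyyxxxyxyxyx$xxxxy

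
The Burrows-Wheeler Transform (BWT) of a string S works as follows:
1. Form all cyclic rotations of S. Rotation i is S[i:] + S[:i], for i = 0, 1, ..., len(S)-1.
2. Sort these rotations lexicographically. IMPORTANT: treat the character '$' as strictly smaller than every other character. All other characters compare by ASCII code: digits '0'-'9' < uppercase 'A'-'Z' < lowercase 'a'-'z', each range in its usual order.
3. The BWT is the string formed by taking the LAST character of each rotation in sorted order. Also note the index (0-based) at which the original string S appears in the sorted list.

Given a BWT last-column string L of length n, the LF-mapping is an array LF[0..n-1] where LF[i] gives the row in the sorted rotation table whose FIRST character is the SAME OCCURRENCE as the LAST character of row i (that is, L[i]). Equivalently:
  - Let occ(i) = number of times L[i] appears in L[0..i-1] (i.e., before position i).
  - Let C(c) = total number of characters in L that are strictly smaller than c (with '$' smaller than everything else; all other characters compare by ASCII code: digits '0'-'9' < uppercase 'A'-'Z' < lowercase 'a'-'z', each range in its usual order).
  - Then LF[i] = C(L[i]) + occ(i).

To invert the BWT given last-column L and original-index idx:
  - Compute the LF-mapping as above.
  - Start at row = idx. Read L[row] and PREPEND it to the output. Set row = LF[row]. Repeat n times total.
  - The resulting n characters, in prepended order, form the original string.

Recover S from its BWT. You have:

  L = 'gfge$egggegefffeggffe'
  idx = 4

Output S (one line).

Answer: efgfgeegeggffggfeefg$

Derivation:
LF mapping: 13 7 14 1 0 2 15 16 17 3 18 4 8 9 10 5 19 20 11 12 6
Walk LF starting at row 4, prepending L[row]:
  step 1: row=4, L[4]='$', prepend. Next row=LF[4]=0
  step 2: row=0, L[0]='g', prepend. Next row=LF[0]=13
  step 3: row=13, L[13]='f', prepend. Next row=LF[13]=9
  step 4: row=9, L[9]='e', prepend. Next row=LF[9]=3
  step 5: row=3, L[3]='e', prepend. Next row=LF[3]=1
  step 6: row=1, L[1]='f', prepend. Next row=LF[1]=7
  step 7: row=7, L[7]='g', prepend. Next row=LF[7]=16
  step 8: row=16, L[16]='g', prepend. Next row=LF[16]=19
  step 9: row=19, L[19]='f', prepend. Next row=LF[19]=12
  step 10: row=12, L[12]='f', prepend. Next row=LF[12]=8
  step 11: row=8, L[8]='g', prepend. Next row=LF[8]=17
  step 12: row=17, L[17]='g', prepend. Next row=LF[17]=20
  step 13: row=20, L[20]='e', prepend. Next row=LF[20]=6
  step 14: row=6, L[6]='g', prepend. Next row=LF[6]=15
  step 15: row=15, L[15]='e', prepend. Next row=LF[15]=5
  step 16: row=5, L[5]='e', prepend. Next row=LF[5]=2
  step 17: row=2, L[2]='g', prepend. Next row=LF[2]=14
  step 18: row=14, L[14]='f', prepend. Next row=LF[14]=10
  step 19: row=10, L[10]='g', prepend. Next row=LF[10]=18
  step 20: row=18, L[18]='f', prepend. Next row=LF[18]=11
  step 21: row=11, L[11]='e', prepend. Next row=LF[11]=4
Reversed output: efgfgeegeggffggfeefg$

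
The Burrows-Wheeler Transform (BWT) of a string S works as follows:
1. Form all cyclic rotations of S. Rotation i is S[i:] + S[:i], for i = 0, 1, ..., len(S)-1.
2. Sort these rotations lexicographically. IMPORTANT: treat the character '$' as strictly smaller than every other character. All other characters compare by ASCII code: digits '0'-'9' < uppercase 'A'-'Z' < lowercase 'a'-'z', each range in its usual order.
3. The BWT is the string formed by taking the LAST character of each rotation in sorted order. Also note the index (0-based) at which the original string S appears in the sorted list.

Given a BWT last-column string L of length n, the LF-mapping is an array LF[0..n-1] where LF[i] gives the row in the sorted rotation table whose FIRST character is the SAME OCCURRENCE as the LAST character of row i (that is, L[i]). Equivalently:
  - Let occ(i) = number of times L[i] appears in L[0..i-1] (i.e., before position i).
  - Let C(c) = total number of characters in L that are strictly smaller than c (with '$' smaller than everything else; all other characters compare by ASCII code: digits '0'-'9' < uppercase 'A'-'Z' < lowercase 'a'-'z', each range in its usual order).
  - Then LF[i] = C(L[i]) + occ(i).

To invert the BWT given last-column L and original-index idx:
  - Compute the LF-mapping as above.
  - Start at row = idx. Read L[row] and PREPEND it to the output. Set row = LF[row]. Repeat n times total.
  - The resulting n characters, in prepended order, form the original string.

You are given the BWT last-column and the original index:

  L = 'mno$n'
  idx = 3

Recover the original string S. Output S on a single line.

LF mapping: 1 2 4 0 3
Walk LF starting at row 3, prepending L[row]:
  step 1: row=3, L[3]='$', prepend. Next row=LF[3]=0
  step 2: row=0, L[0]='m', prepend. Next row=LF[0]=1
  step 3: row=1, L[1]='n', prepend. Next row=LF[1]=2
  step 4: row=2, L[2]='o', prepend. Next row=LF[2]=4
  step 5: row=4, L[4]='n', prepend. Next row=LF[4]=3
Reversed output: nonm$

Answer: nonm$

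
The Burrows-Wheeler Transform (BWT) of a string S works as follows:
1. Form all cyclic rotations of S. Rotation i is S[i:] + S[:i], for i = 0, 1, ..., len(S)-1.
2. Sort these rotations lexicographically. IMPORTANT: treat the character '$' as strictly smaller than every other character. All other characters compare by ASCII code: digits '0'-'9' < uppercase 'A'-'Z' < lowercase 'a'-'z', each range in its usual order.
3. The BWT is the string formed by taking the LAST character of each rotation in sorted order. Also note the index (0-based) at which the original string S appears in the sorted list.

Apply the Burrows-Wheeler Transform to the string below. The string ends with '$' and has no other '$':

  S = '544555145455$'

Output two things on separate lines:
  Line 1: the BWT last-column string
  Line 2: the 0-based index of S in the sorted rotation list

Answer: 55515455$4454
8

Derivation:
All 13 rotations (rotation i = S[i:]+S[:i]):
  rot[0] = 544555145455$
  rot[1] = 44555145455$5
  rot[2] = 4555145455$54
  rot[3] = 555145455$544
  rot[4] = 55145455$5445
  rot[5] = 5145455$54455
  rot[6] = 145455$544555
  rot[7] = 45455$5445551
  rot[8] = 5455$54455514
  rot[9] = 455$544555145
  rot[10] = 55$5445551454
  rot[11] = 5$54455514545
  rot[12] = $544555145455
Sorted (with $ < everything):
  sorted[0] = $544555145455  (last char: '5')
  sorted[1] = 145455$544555  (last char: '5')
  sorted[2] = 44555145455$5  (last char: '5')
  sorted[3] = 45455$5445551  (last char: '1')
  sorted[4] = 455$544555145  (last char: '5')
  sorted[5] = 4555145455$54  (last char: '4')
  sorted[6] = 5$54455514545  (last char: '5')
  sorted[7] = 5145455$54455  (last char: '5')
  sorted[8] = 544555145455$  (last char: '$')
  sorted[9] = 5455$54455514  (last char: '4')
  sorted[10] = 55$5445551454  (last char: '4')
  sorted[11] = 55145455$5445  (last char: '5')
  sorted[12] = 555145455$544  (last char: '4')
Last column: 55515455$4454
Original string S is at sorted index 8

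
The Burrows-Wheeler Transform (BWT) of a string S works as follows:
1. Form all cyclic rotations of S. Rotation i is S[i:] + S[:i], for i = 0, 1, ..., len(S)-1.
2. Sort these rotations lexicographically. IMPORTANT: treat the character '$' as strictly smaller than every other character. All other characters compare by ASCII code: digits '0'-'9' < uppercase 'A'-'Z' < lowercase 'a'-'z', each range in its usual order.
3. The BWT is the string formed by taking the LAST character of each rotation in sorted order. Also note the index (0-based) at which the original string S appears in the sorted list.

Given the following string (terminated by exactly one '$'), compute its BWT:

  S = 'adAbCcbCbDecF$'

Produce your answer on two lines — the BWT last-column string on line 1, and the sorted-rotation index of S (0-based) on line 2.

All 14 rotations (rotation i = S[i:]+S[:i]):
  rot[0] = adAbCcbCbDecF$
  rot[1] = dAbCcbCbDecF$a
  rot[2] = AbCcbCbDecF$ad
  rot[3] = bCcbCbDecF$adA
  rot[4] = CcbCbDecF$adAb
  rot[5] = cbCbDecF$adAbC
  rot[6] = bCbDecF$adAbCc
  rot[7] = CbDecF$adAbCcb
  rot[8] = bDecF$adAbCcbC
  rot[9] = DecF$adAbCcbCb
  rot[10] = ecF$adAbCcbCbD
  rot[11] = cF$adAbCcbCbDe
  rot[12] = F$adAbCcbCbDec
  rot[13] = $adAbCcbCbDecF
Sorted (with $ < everything):
  sorted[0] = $adAbCcbCbDecF  (last char: 'F')
  sorted[1] = AbCcbCbDecF$ad  (last char: 'd')
  sorted[2] = CbDecF$adAbCcb  (last char: 'b')
  sorted[3] = CcbCbDecF$adAb  (last char: 'b')
  sorted[4] = DecF$adAbCcbCb  (last char: 'b')
  sorted[5] = F$adAbCcbCbDec  (last char: 'c')
  sorted[6] = adAbCcbCbDecF$  (last char: '$')
  sorted[7] = bCbDecF$adAbCc  (last char: 'c')
  sorted[8] = bCcbCbDecF$adA  (last char: 'A')
  sorted[9] = bDecF$adAbCcbC  (last char: 'C')
  sorted[10] = cF$adAbCcbCbDe  (last char: 'e')
  sorted[11] = cbCbDecF$adAbC  (last char: 'C')
  sorted[12] = dAbCcbCbDecF$a  (last char: 'a')
  sorted[13] = ecF$adAbCcbCbD  (last char: 'D')
Last column: Fdbbbc$cACeCaD
Original string S is at sorted index 6

Answer: Fdbbbc$cACeCaD
6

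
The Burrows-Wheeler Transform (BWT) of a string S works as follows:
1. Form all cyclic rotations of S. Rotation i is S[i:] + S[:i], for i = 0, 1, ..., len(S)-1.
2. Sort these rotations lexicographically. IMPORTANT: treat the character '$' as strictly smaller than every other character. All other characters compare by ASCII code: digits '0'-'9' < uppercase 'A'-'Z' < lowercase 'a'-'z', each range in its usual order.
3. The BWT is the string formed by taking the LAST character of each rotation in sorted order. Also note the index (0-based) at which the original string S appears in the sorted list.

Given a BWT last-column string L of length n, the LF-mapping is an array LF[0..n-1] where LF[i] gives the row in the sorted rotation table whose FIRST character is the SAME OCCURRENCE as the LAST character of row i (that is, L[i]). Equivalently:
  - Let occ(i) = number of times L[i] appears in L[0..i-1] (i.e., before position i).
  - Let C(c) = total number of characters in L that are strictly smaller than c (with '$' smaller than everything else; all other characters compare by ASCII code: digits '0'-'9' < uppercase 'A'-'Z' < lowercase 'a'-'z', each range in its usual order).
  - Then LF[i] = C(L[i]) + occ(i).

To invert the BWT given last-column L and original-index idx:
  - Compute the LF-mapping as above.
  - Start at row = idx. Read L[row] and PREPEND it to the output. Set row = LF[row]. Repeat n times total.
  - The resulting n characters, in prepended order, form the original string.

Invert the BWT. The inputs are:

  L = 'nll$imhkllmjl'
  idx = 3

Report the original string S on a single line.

LF mapping: 12 5 6 0 2 10 1 4 7 8 11 3 9
Walk LF starting at row 3, prepending L[row]:
  step 1: row=3, L[3]='$', prepend. Next row=LF[3]=0
  step 2: row=0, L[0]='n', prepend. Next row=LF[0]=12
  step 3: row=12, L[12]='l', prepend. Next row=LF[12]=9
  step 4: row=9, L[9]='l', prepend. Next row=LF[9]=8
  step 5: row=8, L[8]='l', prepend. Next row=LF[8]=7
  step 6: row=7, L[7]='k', prepend. Next row=LF[7]=4
  step 7: row=4, L[4]='i', prepend. Next row=LF[4]=2
  step 8: row=2, L[2]='l', prepend. Next row=LF[2]=6
  step 9: row=6, L[6]='h', prepend. Next row=LF[6]=1
  step 10: row=1, L[1]='l', prepend. Next row=LF[1]=5
  step 11: row=5, L[5]='m', prepend. Next row=LF[5]=10
  step 12: row=10, L[10]='m', prepend. Next row=LF[10]=11
  step 13: row=11, L[11]='j', prepend. Next row=LF[11]=3
Reversed output: jmmlhlikllln$

Answer: jmmlhlikllln$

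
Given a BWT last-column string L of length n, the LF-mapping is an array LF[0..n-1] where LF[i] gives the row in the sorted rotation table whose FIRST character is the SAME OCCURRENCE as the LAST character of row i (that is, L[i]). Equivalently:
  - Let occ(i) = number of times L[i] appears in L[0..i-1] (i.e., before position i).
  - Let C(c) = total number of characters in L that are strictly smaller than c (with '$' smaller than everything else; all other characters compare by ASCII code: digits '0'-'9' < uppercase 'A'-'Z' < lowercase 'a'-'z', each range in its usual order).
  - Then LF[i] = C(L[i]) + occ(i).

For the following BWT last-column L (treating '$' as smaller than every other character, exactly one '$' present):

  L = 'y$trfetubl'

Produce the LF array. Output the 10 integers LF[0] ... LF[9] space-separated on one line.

Answer: 9 0 6 5 3 2 7 8 1 4

Derivation:
Char counts: '$':1, 'b':1, 'e':1, 'f':1, 'l':1, 'r':1, 't':2, 'u':1, 'y':1
C (first-col start): C('$')=0, C('b')=1, C('e')=2, C('f')=3, C('l')=4, C('r')=5, C('t')=6, C('u')=8, C('y')=9
L[0]='y': occ=0, LF[0]=C('y')+0=9+0=9
L[1]='$': occ=0, LF[1]=C('$')+0=0+0=0
L[2]='t': occ=0, LF[2]=C('t')+0=6+0=6
L[3]='r': occ=0, LF[3]=C('r')+0=5+0=5
L[4]='f': occ=0, LF[4]=C('f')+0=3+0=3
L[5]='e': occ=0, LF[5]=C('e')+0=2+0=2
L[6]='t': occ=1, LF[6]=C('t')+1=6+1=7
L[7]='u': occ=0, LF[7]=C('u')+0=8+0=8
L[8]='b': occ=0, LF[8]=C('b')+0=1+0=1
L[9]='l': occ=0, LF[9]=C('l')+0=4+0=4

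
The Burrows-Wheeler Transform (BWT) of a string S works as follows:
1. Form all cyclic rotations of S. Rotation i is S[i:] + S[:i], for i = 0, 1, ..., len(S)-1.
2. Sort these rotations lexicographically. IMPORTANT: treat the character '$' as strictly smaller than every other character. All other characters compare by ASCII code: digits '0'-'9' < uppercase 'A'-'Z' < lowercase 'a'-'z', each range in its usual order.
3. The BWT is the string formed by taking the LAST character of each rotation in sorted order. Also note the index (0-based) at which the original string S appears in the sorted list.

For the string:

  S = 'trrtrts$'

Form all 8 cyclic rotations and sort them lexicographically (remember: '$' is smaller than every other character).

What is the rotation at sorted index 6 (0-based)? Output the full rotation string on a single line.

All 8 rotations (rotation i = S[i:]+S[:i]):
  rot[0] = trrtrts$
  rot[1] = rrtrts$t
  rot[2] = rtrts$tr
  rot[3] = trts$trr
  rot[4] = rts$trrt
  rot[5] = ts$trrtr
  rot[6] = s$trrtrt
  rot[7] = $trrtrts
Sorted (with $ < everything):
  sorted[0] = $trrtrts
  sorted[1] = rrtrts$t
  sorted[2] = rtrts$tr
  sorted[3] = rts$trrt
  sorted[4] = s$trrtrt
  sorted[5] = trrtrts$
  sorted[6] = trts$trr
  sorted[7] = ts$trrtr
sorted[6] = trts$trr

Answer: trts$trr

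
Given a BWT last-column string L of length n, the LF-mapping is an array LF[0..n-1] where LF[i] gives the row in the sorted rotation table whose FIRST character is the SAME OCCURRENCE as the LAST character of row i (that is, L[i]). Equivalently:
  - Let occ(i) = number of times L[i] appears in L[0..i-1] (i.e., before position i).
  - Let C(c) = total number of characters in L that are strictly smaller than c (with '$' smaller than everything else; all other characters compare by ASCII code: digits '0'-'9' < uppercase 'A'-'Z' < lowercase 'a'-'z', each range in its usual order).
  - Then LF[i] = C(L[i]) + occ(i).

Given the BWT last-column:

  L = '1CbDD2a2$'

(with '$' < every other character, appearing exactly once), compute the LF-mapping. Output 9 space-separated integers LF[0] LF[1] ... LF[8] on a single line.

Char counts: '$':1, '1':1, '2':2, 'C':1, 'D':2, 'a':1, 'b':1
C (first-col start): C('$')=0, C('1')=1, C('2')=2, C('C')=4, C('D')=5, C('a')=7, C('b')=8
L[0]='1': occ=0, LF[0]=C('1')+0=1+0=1
L[1]='C': occ=0, LF[1]=C('C')+0=4+0=4
L[2]='b': occ=0, LF[2]=C('b')+0=8+0=8
L[3]='D': occ=0, LF[3]=C('D')+0=5+0=5
L[4]='D': occ=1, LF[4]=C('D')+1=5+1=6
L[5]='2': occ=0, LF[5]=C('2')+0=2+0=2
L[6]='a': occ=0, LF[6]=C('a')+0=7+0=7
L[7]='2': occ=1, LF[7]=C('2')+1=2+1=3
L[8]='$': occ=0, LF[8]=C('$')+0=0+0=0

Answer: 1 4 8 5 6 2 7 3 0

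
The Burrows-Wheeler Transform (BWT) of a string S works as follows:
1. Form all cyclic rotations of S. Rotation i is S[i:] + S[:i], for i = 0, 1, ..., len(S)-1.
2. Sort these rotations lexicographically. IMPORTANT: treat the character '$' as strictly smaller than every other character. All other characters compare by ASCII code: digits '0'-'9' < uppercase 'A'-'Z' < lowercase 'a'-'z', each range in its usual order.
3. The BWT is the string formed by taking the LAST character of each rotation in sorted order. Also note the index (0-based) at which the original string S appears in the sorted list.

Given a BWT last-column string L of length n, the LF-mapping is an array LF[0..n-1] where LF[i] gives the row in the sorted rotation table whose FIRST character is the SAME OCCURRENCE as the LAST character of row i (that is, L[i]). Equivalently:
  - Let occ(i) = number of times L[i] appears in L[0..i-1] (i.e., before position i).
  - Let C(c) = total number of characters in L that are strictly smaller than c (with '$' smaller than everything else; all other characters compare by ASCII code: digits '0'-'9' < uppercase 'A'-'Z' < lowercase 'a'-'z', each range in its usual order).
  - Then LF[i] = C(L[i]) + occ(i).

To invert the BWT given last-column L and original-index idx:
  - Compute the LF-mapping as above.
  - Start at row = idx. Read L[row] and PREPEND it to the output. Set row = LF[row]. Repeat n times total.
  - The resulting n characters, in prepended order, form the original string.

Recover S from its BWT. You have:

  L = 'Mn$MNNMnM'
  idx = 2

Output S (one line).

Answer: MMNNMnnM$

Derivation:
LF mapping: 1 7 0 2 5 6 3 8 4
Walk LF starting at row 2, prepending L[row]:
  step 1: row=2, L[2]='$', prepend. Next row=LF[2]=0
  step 2: row=0, L[0]='M', prepend. Next row=LF[0]=1
  step 3: row=1, L[1]='n', prepend. Next row=LF[1]=7
  step 4: row=7, L[7]='n', prepend. Next row=LF[7]=8
  step 5: row=8, L[8]='M', prepend. Next row=LF[8]=4
  step 6: row=4, L[4]='N', prepend. Next row=LF[4]=5
  step 7: row=5, L[5]='N', prepend. Next row=LF[5]=6
  step 8: row=6, L[6]='M', prepend. Next row=LF[6]=3
  step 9: row=3, L[3]='M', prepend. Next row=LF[3]=2
Reversed output: MMNNMnnM$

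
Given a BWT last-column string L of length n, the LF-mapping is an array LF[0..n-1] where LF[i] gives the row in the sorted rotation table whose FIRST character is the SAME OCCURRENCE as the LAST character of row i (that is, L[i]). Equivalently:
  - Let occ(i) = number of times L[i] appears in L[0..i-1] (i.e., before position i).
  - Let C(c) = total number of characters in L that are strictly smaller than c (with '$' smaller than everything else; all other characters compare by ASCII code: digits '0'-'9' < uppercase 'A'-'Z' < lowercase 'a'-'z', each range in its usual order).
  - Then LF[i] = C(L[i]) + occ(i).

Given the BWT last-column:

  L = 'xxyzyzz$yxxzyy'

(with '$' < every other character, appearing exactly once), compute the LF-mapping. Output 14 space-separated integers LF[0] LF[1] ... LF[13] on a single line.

Char counts: '$':1, 'x':4, 'y':5, 'z':4
C (first-col start): C('$')=0, C('x')=1, C('y')=5, C('z')=10
L[0]='x': occ=0, LF[0]=C('x')+0=1+0=1
L[1]='x': occ=1, LF[1]=C('x')+1=1+1=2
L[2]='y': occ=0, LF[2]=C('y')+0=5+0=5
L[3]='z': occ=0, LF[3]=C('z')+0=10+0=10
L[4]='y': occ=1, LF[4]=C('y')+1=5+1=6
L[5]='z': occ=1, LF[5]=C('z')+1=10+1=11
L[6]='z': occ=2, LF[6]=C('z')+2=10+2=12
L[7]='$': occ=0, LF[7]=C('$')+0=0+0=0
L[8]='y': occ=2, LF[8]=C('y')+2=5+2=7
L[9]='x': occ=2, LF[9]=C('x')+2=1+2=3
L[10]='x': occ=3, LF[10]=C('x')+3=1+3=4
L[11]='z': occ=3, LF[11]=C('z')+3=10+3=13
L[12]='y': occ=3, LF[12]=C('y')+3=5+3=8
L[13]='y': occ=4, LF[13]=C('y')+4=5+4=9

Answer: 1 2 5 10 6 11 12 0 7 3 4 13 8 9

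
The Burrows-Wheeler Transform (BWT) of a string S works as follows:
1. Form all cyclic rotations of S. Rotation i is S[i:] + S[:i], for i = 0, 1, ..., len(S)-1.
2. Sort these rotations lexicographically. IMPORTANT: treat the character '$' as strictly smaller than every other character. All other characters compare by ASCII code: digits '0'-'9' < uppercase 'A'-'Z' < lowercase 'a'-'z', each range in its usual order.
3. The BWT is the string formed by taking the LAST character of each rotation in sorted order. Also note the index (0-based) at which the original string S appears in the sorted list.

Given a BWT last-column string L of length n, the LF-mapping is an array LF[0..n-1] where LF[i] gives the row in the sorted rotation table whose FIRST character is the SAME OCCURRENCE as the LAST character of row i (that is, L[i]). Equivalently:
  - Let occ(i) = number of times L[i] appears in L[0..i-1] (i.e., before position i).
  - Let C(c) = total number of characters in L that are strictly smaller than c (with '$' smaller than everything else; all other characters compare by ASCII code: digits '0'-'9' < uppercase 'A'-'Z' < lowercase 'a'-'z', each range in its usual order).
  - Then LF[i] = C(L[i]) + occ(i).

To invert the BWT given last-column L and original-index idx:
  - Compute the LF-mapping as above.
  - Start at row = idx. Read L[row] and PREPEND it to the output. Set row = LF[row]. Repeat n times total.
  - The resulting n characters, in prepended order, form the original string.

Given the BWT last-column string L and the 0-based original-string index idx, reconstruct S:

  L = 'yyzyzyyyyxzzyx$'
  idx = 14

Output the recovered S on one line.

Answer: zzxzyzyxyyyyyy$

Derivation:
LF mapping: 3 4 11 5 12 6 7 8 9 1 13 14 10 2 0
Walk LF starting at row 14, prepending L[row]:
  step 1: row=14, L[14]='$', prepend. Next row=LF[14]=0
  step 2: row=0, L[0]='y', prepend. Next row=LF[0]=3
  step 3: row=3, L[3]='y', prepend. Next row=LF[3]=5
  step 4: row=5, L[5]='y', prepend. Next row=LF[5]=6
  step 5: row=6, L[6]='y', prepend. Next row=LF[6]=7
  step 6: row=7, L[7]='y', prepend. Next row=LF[7]=8
  step 7: row=8, L[8]='y', prepend. Next row=LF[8]=9
  step 8: row=9, L[9]='x', prepend. Next row=LF[9]=1
  step 9: row=1, L[1]='y', prepend. Next row=LF[1]=4
  step 10: row=4, L[4]='z', prepend. Next row=LF[4]=12
  step 11: row=12, L[12]='y', prepend. Next row=LF[12]=10
  step 12: row=10, L[10]='z', prepend. Next row=LF[10]=13
  step 13: row=13, L[13]='x', prepend. Next row=LF[13]=2
  step 14: row=2, L[2]='z', prepend. Next row=LF[2]=11
  step 15: row=11, L[11]='z', prepend. Next row=LF[11]=14
Reversed output: zzxzyzyxyyyyyy$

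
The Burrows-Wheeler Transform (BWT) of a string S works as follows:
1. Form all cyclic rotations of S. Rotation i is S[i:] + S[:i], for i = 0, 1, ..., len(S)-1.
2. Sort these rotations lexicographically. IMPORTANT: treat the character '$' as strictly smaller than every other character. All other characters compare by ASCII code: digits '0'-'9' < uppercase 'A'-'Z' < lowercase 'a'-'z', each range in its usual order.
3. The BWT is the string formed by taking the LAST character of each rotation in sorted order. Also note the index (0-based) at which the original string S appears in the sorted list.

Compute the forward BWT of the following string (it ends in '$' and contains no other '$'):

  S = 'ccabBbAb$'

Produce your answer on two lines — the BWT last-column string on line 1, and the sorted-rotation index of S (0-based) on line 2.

All 9 rotations (rotation i = S[i:]+S[:i]):
  rot[0] = ccabBbAb$
  rot[1] = cabBbAb$c
  rot[2] = abBbAb$cc
  rot[3] = bBbAb$cca
  rot[4] = BbAb$ccab
  rot[5] = bAb$ccabB
  rot[6] = Ab$ccabBb
  rot[7] = b$ccabBbA
  rot[8] = $ccabBbAb
Sorted (with $ < everything):
  sorted[0] = $ccabBbAb  (last char: 'b')
  sorted[1] = Ab$ccabBb  (last char: 'b')
  sorted[2] = BbAb$ccab  (last char: 'b')
  sorted[3] = abBbAb$cc  (last char: 'c')
  sorted[4] = b$ccabBbA  (last char: 'A')
  sorted[5] = bAb$ccabB  (last char: 'B')
  sorted[6] = bBbAb$cca  (last char: 'a')
  sorted[7] = cabBbAb$c  (last char: 'c')
  sorted[8] = ccabBbAb$  (last char: '$')
Last column: bbbcABac$
Original string S is at sorted index 8

Answer: bbbcABac$
8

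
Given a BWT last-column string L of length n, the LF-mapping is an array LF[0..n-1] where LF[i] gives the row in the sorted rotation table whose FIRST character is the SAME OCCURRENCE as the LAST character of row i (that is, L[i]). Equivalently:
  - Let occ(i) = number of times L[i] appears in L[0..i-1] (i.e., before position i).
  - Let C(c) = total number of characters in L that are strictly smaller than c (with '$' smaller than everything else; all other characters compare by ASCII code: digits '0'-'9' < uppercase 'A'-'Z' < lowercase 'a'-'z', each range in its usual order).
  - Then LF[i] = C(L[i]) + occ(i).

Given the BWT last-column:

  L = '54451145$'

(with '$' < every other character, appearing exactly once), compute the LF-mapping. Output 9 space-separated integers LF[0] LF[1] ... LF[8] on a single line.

Char counts: '$':1, '1':2, '4':3, '5':3
C (first-col start): C('$')=0, C('1')=1, C('4')=3, C('5')=6
L[0]='5': occ=0, LF[0]=C('5')+0=6+0=6
L[1]='4': occ=0, LF[1]=C('4')+0=3+0=3
L[2]='4': occ=1, LF[2]=C('4')+1=3+1=4
L[3]='5': occ=1, LF[3]=C('5')+1=6+1=7
L[4]='1': occ=0, LF[4]=C('1')+0=1+0=1
L[5]='1': occ=1, LF[5]=C('1')+1=1+1=2
L[6]='4': occ=2, LF[6]=C('4')+2=3+2=5
L[7]='5': occ=2, LF[7]=C('5')+2=6+2=8
L[8]='$': occ=0, LF[8]=C('$')+0=0+0=0

Answer: 6 3 4 7 1 2 5 8 0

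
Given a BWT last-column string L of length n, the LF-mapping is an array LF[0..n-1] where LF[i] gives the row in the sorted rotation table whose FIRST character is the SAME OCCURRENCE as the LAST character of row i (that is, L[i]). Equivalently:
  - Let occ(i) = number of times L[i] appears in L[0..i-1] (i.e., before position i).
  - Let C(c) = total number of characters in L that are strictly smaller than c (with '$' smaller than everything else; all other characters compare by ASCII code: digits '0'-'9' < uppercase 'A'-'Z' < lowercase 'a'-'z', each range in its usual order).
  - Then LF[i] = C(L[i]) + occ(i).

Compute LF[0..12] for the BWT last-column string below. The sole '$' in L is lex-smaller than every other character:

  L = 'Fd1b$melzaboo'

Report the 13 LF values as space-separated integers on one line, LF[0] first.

Char counts: '$':1, '1':1, 'F':1, 'a':1, 'b':2, 'd':1, 'e':1, 'l':1, 'm':1, 'o':2, 'z':1
C (first-col start): C('$')=0, C('1')=1, C('F')=2, C('a')=3, C('b')=4, C('d')=6, C('e')=7, C('l')=8, C('m')=9, C('o')=10, C('z')=12
L[0]='F': occ=0, LF[0]=C('F')+0=2+0=2
L[1]='d': occ=0, LF[1]=C('d')+0=6+0=6
L[2]='1': occ=0, LF[2]=C('1')+0=1+0=1
L[3]='b': occ=0, LF[3]=C('b')+0=4+0=4
L[4]='$': occ=0, LF[4]=C('$')+0=0+0=0
L[5]='m': occ=0, LF[5]=C('m')+0=9+0=9
L[6]='e': occ=0, LF[6]=C('e')+0=7+0=7
L[7]='l': occ=0, LF[7]=C('l')+0=8+0=8
L[8]='z': occ=0, LF[8]=C('z')+0=12+0=12
L[9]='a': occ=0, LF[9]=C('a')+0=3+0=3
L[10]='b': occ=1, LF[10]=C('b')+1=4+1=5
L[11]='o': occ=0, LF[11]=C('o')+0=10+0=10
L[12]='o': occ=1, LF[12]=C('o')+1=10+1=11

Answer: 2 6 1 4 0 9 7 8 12 3 5 10 11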